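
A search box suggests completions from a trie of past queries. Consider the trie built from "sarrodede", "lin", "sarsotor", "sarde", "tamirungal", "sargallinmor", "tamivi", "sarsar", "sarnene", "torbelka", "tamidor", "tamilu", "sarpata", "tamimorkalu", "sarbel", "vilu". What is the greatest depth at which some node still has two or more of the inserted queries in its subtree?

4

Equivalently: take the maximum, over all pairs, of their longest common prefix length.
"sarsar" and "sarsotor" agree on "sars" (4 characters) before diverging; nothing deeper is shared.
Longest shared-prefix length: 4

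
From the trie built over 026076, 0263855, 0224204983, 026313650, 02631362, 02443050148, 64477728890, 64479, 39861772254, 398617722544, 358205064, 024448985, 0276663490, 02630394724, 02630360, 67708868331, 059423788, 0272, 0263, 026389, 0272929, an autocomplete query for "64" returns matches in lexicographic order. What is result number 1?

DFS of the "64" subtree visits, in order: "64477728890", "64479"
Position 1: 64477728890

64477728890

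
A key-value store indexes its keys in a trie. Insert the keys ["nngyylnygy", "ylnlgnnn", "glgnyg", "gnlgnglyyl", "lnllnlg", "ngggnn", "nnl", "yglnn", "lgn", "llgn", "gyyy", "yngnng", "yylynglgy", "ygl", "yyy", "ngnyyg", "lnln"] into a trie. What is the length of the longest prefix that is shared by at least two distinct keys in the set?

3

Equivalently: take the maximum, over all pairs, of their longest common prefix length.
"lnllnlg" and "lnln" agree on "lnl" (3 characters) before diverging; nothing deeper is shared.
Longest shared-prefix length: 3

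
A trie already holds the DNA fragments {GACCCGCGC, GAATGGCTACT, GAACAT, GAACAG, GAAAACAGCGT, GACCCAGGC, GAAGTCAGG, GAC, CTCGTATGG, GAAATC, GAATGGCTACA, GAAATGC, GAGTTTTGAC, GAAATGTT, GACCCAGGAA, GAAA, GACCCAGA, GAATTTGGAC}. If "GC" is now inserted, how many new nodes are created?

"G" is already a path in the trie; the remaining "C" must be added.
New nodes needed: |"GC"| − 1 = 2 − 1 = 1.

1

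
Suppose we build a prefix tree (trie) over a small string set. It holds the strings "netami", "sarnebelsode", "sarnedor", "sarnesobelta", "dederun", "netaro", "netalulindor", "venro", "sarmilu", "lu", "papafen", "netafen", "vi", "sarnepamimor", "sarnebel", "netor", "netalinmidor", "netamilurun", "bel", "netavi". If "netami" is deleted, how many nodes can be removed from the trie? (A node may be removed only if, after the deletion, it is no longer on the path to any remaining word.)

0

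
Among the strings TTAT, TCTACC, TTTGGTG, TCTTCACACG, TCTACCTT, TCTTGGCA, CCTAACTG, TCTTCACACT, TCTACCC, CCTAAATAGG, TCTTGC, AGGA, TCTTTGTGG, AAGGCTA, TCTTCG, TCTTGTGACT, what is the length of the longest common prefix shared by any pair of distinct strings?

9

Look for the deepest trie node that still has at least two words in its subtree.
e.g. "TCTTCACACG" and "TCTTCACACT" share the prefix "TCTTCACAC" of length 9; no pair shares a longer one.
Longest shared-prefix length: 9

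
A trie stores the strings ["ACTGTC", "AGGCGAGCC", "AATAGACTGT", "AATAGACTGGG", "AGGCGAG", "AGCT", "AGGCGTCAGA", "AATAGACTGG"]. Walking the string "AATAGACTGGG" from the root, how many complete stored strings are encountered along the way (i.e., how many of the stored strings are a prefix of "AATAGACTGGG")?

2

Walk "AATAGACTGGG" from the root; an end-of-word marker is hit whenever a stored word is a prefix of "AATAGACTGGG".
Prefixes of the query that are stored words: "AATAGACTGG", "AATAGACTGGG"
Count: 2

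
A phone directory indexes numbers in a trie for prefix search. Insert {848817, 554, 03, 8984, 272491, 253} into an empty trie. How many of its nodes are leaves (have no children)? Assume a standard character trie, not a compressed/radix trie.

6

Leaves are exactly the stored words that no other stored word extends.
Those words: "03", "253", "272491", "554", "848817", "8984"
Leaf count: 6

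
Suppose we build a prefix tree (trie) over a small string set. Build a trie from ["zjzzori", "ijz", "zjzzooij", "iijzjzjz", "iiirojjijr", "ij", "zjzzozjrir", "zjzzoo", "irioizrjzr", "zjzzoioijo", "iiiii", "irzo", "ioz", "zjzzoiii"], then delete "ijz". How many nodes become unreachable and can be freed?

1

Walk "ijz" from the leaf back toward the root, removing each node that no remaining word uses.
The suffix "z" (1 node) is used only by "ijz"; "ij" is itself a stored word, so pruning stops there.
Nodes removed: 1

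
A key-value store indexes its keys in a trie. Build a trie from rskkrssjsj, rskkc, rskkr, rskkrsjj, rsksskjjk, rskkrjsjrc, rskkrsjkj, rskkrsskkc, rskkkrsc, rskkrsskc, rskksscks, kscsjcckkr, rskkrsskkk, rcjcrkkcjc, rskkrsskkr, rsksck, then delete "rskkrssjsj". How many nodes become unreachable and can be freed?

3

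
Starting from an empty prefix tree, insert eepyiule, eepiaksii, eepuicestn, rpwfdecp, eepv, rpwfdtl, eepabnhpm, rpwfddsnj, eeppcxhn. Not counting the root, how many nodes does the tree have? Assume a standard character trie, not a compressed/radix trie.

47

For each word, the new-node count is its length minus the longest prefix already in the trie:
  "eepyiule" → 8 new (e, e, p, y, i, u, l, e)
  "eepiaksii" → prefix "eep" already present; 6 new (i, a, k, s, i, i)
  "eepuicestn" → prefix "eep" already present; 7 new (u, i, c, e, s, t, n)
  "rpwfdecp" → 8 new (r, p, w, f, d, e, c, p)
  "eepv" → prefix "eep" already present; 1 new (v)
  "rpwfdtl" → prefix "rpwfd" already present; 2 new (t, l)
  "eepabnhpm" → prefix "eep" already present; 6 new (a, b, n, h, p, m)
  "rpwfddsnj" → prefix "rpwfd" already present; 4 new (d, s, n, j)
  "eeppcxhn" → prefix "eep" already present; 5 new (p, c, x, h, n)
Total nodes = 8 + 6 + 7 + 8 + 1 + 2 + 6 + 4 + 5 = 47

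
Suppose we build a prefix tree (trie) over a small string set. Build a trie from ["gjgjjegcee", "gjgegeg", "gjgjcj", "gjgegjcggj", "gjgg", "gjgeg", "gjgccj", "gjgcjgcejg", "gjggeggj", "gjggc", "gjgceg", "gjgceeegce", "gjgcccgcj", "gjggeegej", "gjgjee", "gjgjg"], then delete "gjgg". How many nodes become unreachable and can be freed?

Walk "gjgg" from the leaf back toward the root, removing each node that no remaining word uses.
Every node on "gjgg" is still needed (e.g. by "gjggeggj"), so nothing is freed.
Nodes removed: 0

0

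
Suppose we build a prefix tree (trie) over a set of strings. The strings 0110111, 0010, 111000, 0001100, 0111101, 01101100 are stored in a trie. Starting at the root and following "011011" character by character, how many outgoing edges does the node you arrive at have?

2

Follow the path "011011" to its node, then look at its outgoing edges.
Distinct next characters after "011011": 0, 1.
That node has 2 child edges.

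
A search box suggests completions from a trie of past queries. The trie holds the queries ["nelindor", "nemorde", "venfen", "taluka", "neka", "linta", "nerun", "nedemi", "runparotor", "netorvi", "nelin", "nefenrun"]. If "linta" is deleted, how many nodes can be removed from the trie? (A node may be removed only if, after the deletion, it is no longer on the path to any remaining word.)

After clearing the end-marker at "linta", prune upward until reaching a node still needed by another word.
No other word shares any prefix with "linta", so all 5 of its nodes go.
Nodes removed: 5

5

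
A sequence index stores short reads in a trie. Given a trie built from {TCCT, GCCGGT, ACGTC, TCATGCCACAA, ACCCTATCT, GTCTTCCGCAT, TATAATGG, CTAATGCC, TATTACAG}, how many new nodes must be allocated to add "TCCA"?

1

Walking "TCCA" from the root, the first 3 characters ("TCC") follow existing edges; "A" is the first miss.
So 4 − 3 = 1 new nodes.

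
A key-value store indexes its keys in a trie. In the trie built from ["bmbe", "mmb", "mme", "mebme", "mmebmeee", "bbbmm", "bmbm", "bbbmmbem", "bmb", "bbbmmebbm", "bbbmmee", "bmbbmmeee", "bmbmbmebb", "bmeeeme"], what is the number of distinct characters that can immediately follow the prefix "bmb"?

Follow the path "bmb" to its node, then look at its outgoing edges.
Distinct next characters after "bmb": b, e, m.
That node has 3 child edges.

3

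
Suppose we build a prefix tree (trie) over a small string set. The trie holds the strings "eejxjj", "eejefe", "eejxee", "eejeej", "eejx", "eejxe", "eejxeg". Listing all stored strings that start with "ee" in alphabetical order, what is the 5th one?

DFS of the "ee" subtree visits, in order: "eejeej", "eejefe", "eejx", "eejxe", "eejxee", "eejxeg", "eejxjj"
The 5th is eejxee.

eejxee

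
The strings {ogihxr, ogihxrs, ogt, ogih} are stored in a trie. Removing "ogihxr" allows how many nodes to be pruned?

0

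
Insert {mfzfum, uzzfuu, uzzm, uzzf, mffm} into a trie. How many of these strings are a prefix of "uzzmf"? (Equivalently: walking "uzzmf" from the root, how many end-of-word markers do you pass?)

1

Walk "uzzmf" from the root; an end-of-word marker is hit whenever a stored word is a prefix of "uzzmf".
Prefixes of the query that are stored words: "uzzm"
Count: 1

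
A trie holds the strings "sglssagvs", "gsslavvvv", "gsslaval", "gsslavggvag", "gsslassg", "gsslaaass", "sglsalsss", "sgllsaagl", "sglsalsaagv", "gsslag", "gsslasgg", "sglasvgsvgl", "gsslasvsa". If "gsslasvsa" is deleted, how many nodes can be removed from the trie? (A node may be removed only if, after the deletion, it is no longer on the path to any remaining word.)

After clearing the end-marker at "gsslasvsa", prune upward until reaching a node still needed by another word.
The suffix "vsa" (3 nodes) is used only by "gsslasvsa"; the node for "gsslas" still has the child "s", so pruning stops there.
Nodes removed: 3

3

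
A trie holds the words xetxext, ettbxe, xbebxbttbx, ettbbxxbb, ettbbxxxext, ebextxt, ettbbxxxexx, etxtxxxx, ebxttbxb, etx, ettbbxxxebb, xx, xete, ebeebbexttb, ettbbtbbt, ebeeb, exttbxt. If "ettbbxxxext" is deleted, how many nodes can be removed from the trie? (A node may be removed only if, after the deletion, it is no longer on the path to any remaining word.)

1

Walk "ettbbxxxext" from the leaf back toward the root, removing each node that no remaining word uses.
The suffix "t" (1 node) is used only by "ettbbxxxext"; the node for "ettbbxxxex" still has the child "x", so pruning stops there.
Nodes removed: 1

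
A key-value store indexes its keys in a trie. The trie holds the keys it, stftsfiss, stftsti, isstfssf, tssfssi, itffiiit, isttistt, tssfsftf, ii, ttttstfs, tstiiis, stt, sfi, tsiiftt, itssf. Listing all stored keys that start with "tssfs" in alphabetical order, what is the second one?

Words with prefix "tssfs", in lexicographic order: "tssfsftf", "tssfssi"
The 2nd is tssfssi.

tssfssi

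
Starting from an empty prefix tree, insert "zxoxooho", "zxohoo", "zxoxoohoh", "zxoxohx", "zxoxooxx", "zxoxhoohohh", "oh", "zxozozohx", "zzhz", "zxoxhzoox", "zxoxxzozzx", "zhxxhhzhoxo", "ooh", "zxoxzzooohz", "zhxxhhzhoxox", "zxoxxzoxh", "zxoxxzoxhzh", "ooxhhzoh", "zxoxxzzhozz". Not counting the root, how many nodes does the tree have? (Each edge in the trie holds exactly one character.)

For each word, the new-node count is its length minus the longest prefix already in the trie:
  "zxoxooho" → 8 new (z, x, o, x, o, o, h, o)
  "zxohoo" → prefix "zxo" already present; 3 new (h, o, o)
  "zxoxoohoh" → prefix "zxoxooho" already present; 1 new (h)
  "zxoxohx" → prefix "zxoxo" already present; 2 new (h, x)
  "zxoxooxx" → prefix "zxoxoo" already present; 2 new (x, x)
  "zxoxhoohohh" → prefix "zxox" already present; 7 new (h, o, o, h, o, h, h)
  "oh" → 2 new (o, h)
  "zxozozohx" → prefix "zxo" already present; 6 new (z, o, z, o, h, x)
  "zzhz" → prefix "z" already present; 3 new (z, h, z)
  "zxoxhzoox" → prefix "zxoxh" already present; 4 new (z, o, o, x)
  "zxoxxzozzx" → prefix "zxox" already present; 6 new (x, z, o, z, z, x)
  "zhxxhhzhoxo" → prefix "z" already present; 10 new (h, x, x, h, h, z, h, o, x, o)
  "ooh" → prefix "o" already present; 2 new (o, h)
  "zxoxzzooohz" → prefix "zxox" already present; 7 new (z, z, o, o, o, h, z)
  "zhxxhhzhoxox" → prefix "zhxxhhzhoxo" already present; 1 new (x)
  "zxoxxzoxh" → prefix "zxoxxzo" already present; 2 new (x, h)
  "zxoxxzoxhzh" → prefix "zxoxxzoxh" already present; 2 new (z, h)
  "ooxhhzoh" → prefix "oo" already present; 6 new (x, h, h, z, o, h)
  "zxoxxzzhozz" → prefix "zxoxxz" already present; 5 new (z, h, o, z, z)
Total nodes = 8 + 3 + 1 + 2 + 2 + 7 + 2 + 6 + 3 + 4 + 6 + 10 + 2 + 7 + 1 + 2 + 2 + 6 + 5 = 79

79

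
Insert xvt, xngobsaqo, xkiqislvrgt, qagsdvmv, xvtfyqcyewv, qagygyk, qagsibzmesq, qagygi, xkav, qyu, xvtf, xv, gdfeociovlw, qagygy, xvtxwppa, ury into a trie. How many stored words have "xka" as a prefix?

1

Walk to "xka"; the words in its subtree are exactly those with that prefix.
Matches: "xkav"
Count: 1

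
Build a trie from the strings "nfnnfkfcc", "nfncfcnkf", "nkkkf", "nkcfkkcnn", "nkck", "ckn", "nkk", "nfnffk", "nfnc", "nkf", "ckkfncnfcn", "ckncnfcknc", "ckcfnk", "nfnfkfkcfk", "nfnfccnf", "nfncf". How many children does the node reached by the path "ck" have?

Follow the path "ck" to its node, then look at its outgoing edges.
Characters that immediately follow "ck" among the stored strings: {c, k, n}.
That node has 3 child edges.

3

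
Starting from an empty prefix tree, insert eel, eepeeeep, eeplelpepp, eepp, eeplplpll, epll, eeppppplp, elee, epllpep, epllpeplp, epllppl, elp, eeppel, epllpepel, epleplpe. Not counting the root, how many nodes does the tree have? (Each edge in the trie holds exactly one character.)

50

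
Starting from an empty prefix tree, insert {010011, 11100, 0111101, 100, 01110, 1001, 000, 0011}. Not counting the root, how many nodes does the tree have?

Count nodes per top-level branch (shared prefixes stored once):
  '0'-branch (000, 0011, 010011, 01110, 0111101): 16 nodes
  '1'-branch (100, 1001, 11100): 8 nodes
Sum: 24

24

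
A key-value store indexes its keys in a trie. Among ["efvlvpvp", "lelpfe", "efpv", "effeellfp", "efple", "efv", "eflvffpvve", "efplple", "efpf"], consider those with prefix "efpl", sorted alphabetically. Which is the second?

Filter for "efpl…" and sort: "efple", "efplple"
Position 2: efplple

efplple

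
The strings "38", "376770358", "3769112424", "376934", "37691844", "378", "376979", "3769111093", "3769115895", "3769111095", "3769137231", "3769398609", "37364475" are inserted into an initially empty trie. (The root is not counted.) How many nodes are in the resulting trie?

For each word, the new-node count is its length minus the longest prefix already in the trie:
  "38" → 2 new (3, 8)
  "376770358" → prefix "3" already present; 8 new (7, 6, 7, 7, 0, 3, 5, 8)
  "3769112424" → prefix "376" already present; 7 new (9, 1, 1, 2, 4, 2, 4)
  "376934" → prefix "3769" already present; 2 new (3, 4)
  "37691844" → prefix "37691" already present; 3 new (8, 4, 4)
  "378" → prefix "37" already present; 1 new (8)
  "376979" → prefix "3769" already present; 2 new (7, 9)
  "3769111093" → prefix "376911" already present; 4 new (1, 0, 9, 3)
  "3769115895" → prefix "376911" already present; 4 new (5, 8, 9, 5)
  "3769111095" → prefix "376911109" already present; 1 new (5)
  "3769137231" → prefix "37691" already present; 5 new (3, 7, 2, 3, 1)
  "3769398609" → prefix "37693" already present; 5 new (9, 8, 6, 0, 9)
  "37364475" → prefix "37" already present; 6 new (3, 6, 4, 4, 7, 5)
Total nodes = 2 + 8 + 7 + 2 + 3 + 1 + 2 + 4 + 4 + 1 + 5 + 5 + 6 = 50

50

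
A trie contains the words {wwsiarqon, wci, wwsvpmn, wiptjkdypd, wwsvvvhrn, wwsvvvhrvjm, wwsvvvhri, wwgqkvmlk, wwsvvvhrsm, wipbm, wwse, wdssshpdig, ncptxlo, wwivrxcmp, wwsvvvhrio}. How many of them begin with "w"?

Traverse to the node for "w", then collect every word in that subtree.
Words under "w": wci, wdssshpdig, wipbm, wiptjkdypd, wwgqkvmlk, wwivrxcmp, wwse, wwsiarqon, wwsvpmn, wwsvvvhri, wwsvvvhrio, wwsvvvhrn, wwsvvvhrsm, wwsvvvhrvjm
Count: 14

14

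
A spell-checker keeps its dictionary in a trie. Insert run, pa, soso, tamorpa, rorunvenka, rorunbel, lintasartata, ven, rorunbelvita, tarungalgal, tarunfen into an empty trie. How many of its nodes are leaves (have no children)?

Leaves are exactly the stored words that no other stored word extends.
Those words: "lintasartata", "pa", "rorunbelvita", "rorunvenka", "run", "soso", "tamorpa", "tarunfen", "tarungalgal", "ven"
Leaf count: 10

10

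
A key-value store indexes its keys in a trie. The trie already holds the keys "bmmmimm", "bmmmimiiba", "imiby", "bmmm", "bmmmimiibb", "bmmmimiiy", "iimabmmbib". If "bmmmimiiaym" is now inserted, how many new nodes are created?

The longest prefix of "bmmmimiiaym" already in the trie is "bmmmimii" (length 8).
So 11 − 8 = 3 new nodes.

3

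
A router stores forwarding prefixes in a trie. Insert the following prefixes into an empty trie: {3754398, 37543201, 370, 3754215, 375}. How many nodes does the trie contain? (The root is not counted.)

Count nodes per top-level branch (shared prefixes stored once):
  '3'-branch (370, 375, 3754215, 37543201, 3754398): 14 nodes
Sum: 14

14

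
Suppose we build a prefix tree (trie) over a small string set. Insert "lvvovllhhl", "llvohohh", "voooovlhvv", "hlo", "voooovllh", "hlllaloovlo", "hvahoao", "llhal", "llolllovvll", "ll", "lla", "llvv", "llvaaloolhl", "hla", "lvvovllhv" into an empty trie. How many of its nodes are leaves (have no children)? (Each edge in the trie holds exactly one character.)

Leaves are exactly the stored words that no other stored word extends.
Those words: "hla", "hlllaloovlo", "hlo", "hvahoao", "lla", "llhal", "llolllovvll", "llvaaloolhl", "llvohohh", "llvv", "lvvovllhhl", "lvvovllhv", "voooovlhvv", "voooovllh"
Leaf count: 14

14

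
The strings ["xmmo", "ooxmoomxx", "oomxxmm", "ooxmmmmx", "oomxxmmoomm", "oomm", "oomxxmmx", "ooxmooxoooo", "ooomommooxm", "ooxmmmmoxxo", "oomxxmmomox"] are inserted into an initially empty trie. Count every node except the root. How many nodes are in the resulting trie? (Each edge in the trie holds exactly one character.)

49

For each word, the new-node count is its length minus the longest prefix already in the trie:
  "xmmo" → 4 new (x, m, m, o)
  "ooxmoomxx" → 9 new (o, o, x, m, o, o, m, x, x)
  "oomxxmm" → prefix "oo" already present; 5 new (m, x, x, m, m)
  "ooxmmmmx" → prefix "ooxm" already present; 4 new (m, m, m, x)
  "oomxxmmoomm" → prefix "oomxxmm" already present; 4 new (o, o, m, m)
  "oomm" → prefix "oom" already present; 1 new (m)
  "oomxxmmx" → prefix "oomxxmm" already present; 1 new (x)
  "ooxmooxoooo" → prefix "ooxmoo" already present; 5 new (x, o, o, o, o)
  "ooomommooxm" → prefix "oo" already present; 9 new (o, m, o, m, m, o, o, x, m)
  "ooxmmmmoxxo" → prefix "ooxmmmm" already present; 4 new (o, x, x, o)
  "oomxxmmomox" → prefix "oomxxmmo" already present; 3 new (m, o, x)
Total nodes = 4 + 9 + 5 + 4 + 4 + 1 + 1 + 5 + 9 + 4 + 3 = 49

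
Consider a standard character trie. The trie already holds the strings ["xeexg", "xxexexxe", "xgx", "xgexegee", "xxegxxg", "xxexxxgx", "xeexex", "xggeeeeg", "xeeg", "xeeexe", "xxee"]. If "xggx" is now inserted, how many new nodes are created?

1

"xgg" is already a path in the trie; the remaining "x" must be added.
Each of the 1 remaining characters creates one node.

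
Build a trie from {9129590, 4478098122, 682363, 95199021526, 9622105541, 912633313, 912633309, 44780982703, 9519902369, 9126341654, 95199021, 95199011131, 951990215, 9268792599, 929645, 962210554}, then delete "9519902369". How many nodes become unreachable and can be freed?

3

After clearing the end-marker at "9519902369", prune upward until reaching a node still needed by another word.
The suffix "369" (3 nodes) is used only by "9519902369"; the node for "9519902" still has the child "1", so pruning stops there.
Nodes removed: 3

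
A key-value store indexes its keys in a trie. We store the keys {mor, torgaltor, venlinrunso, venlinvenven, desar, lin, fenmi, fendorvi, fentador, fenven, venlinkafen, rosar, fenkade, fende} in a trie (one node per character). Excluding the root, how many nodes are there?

Count nodes per top-level branch (shared prefixes stored once):
  'd'-branch (desar): 5 nodes
  'f'-branch (fende, fendorvi, fenkade, fenmi, fentador, fenven): 23 nodes
  'l'-branch (lin): 3 nodes
  'm'-branch (mor): 3 nodes
  'r'-branch (rosar): 5 nodes
  't'-branch (torgaltor): 9 nodes
  'v'-branch (venlinkafen, venlinrunso, venlinvenven): 22 nodes
Sum: 70

70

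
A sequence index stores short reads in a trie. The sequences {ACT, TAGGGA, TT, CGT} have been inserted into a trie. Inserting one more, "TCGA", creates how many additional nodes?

3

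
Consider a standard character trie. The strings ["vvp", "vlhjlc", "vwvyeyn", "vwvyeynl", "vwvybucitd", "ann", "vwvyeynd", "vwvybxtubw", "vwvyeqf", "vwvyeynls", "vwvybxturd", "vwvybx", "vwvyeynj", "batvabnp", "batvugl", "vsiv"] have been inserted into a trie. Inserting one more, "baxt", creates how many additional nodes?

2

The longest prefix of "baxt" already in the trie is "ba" (length 2).
Each of the 2 remaining characters creates one node.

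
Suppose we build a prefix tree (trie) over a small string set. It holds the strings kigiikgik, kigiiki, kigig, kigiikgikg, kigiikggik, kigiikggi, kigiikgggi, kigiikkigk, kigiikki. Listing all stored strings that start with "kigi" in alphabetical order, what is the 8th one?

kigiikki

Filter for "kigi…" and sort: "kigig", "kigiikgggi", "kigiikggi", "kigiikggik", "kigiikgik", "kigiikgikg", "kigiiki", "kigiikki", "kigiikkigk"
Position 8: kigiikki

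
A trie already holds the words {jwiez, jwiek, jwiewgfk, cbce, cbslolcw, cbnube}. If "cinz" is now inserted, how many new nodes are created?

3

The longest prefix of "cinz" already in the trie is "c" (length 1).
Each of the 3 remaining characters creates one node.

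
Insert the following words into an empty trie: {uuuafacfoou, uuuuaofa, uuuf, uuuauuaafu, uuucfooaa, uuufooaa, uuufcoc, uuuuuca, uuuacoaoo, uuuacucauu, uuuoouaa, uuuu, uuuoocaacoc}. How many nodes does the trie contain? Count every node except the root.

Insert word by word; a character creates a node only if that edge doesn't already exist:
  "uuuafacfoou" → 11 new (u, u, u, a, f, a, c, f, o, o, u)
  "uuuuaofa" → prefix "uuu" already present; 5 new (u, a, o, f, a)
  "uuuf" → prefix "uuu" already present; 1 new (f)
  "uuuauuaafu" → prefix "uuua" already present; 6 new (u, u, a, a, f, u)
  "uuucfooaa" → prefix "uuu" already present; 6 new (c, f, o, o, a, a)
  "uuufooaa" → prefix "uuuf" already present; 4 new (o, o, a, a)
  "uuufcoc" → prefix "uuuf" already present; 3 new (c, o, c)
  "uuuuuca" → prefix "uuuu" already present; 3 new (u, c, a)
  "uuuacoaoo" → prefix "uuua" already present; 5 new (c, o, a, o, o)
  "uuuacucauu" → prefix "uuuac" already present; 5 new (u, c, a, u, u)
  "uuuoouaa" → prefix "uuu" already present; 5 new (o, o, u, a, a)
  "uuuu" → prefix "uuuu" already present; 0 new (none)
  "uuuoocaacoc" → prefix "uuuoo" already present; 6 new (c, a, a, c, o, c)
Total nodes = 11 + 5 + 1 + 6 + 6 + 4 + 3 + 3 + 5 + 5 + 5 + 0 + 6 = 60

60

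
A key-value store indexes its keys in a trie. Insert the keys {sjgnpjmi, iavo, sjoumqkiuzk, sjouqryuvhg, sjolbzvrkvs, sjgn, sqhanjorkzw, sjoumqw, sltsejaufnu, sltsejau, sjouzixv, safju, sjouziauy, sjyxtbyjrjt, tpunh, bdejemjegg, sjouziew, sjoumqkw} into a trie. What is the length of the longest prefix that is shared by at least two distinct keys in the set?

The deepest shared node is where two words last agree before diverging.
"sltsejau" and "sltsejaufnu" agree on "sltsejau" (8 characters) before diverging; nothing deeper is shared.
Longest shared-prefix length: 8

8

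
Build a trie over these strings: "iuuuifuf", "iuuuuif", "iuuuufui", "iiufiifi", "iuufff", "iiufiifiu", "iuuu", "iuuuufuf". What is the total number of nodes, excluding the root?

For each word, the new-node count is its length minus the longest prefix already in the trie:
  "iuuuifuf" → 8 new (i, u, u, u, i, f, u, f)
  "iuuuuif" → prefix "iuuu" already present; 3 new (u, i, f)
  "iuuuufui" → prefix "iuuuu" already present; 3 new (f, u, i)
  "iiufiifi" → prefix "i" already present; 7 new (i, u, f, i, i, f, i)
  "iuufff" → prefix "iuu" already present; 3 new (f, f, f)
  "iiufiifiu" → prefix "iiufiifi" already present; 1 new (u)
  "iuuu" → prefix "iuuu" already present; 0 new (none)
  "iuuuufuf" → prefix "iuuuufu" already present; 1 new (f)
Total nodes = 8 + 3 + 3 + 7 + 3 + 1 + 0 + 1 = 26

26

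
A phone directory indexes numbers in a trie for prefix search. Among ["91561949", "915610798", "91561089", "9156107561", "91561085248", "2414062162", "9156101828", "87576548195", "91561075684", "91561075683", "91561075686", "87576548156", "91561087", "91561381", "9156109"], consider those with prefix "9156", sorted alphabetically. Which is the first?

Filter for "9156…" and sort: "9156101828", "9156107561", "91561075683", "91561075684", "91561075686", "915610798", "91561085248", "91561087", "91561089", "9156109", "91561381", "91561949"
Position 1: 9156101828

9156101828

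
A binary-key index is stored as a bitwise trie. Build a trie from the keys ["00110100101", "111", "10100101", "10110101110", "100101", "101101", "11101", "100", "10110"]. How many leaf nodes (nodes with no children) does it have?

Leaves are exactly the stored words that no other stored word extends.
Those words: "00110100101", "100101", "10100101", "10110101110", "11101"
Leaf count: 5

5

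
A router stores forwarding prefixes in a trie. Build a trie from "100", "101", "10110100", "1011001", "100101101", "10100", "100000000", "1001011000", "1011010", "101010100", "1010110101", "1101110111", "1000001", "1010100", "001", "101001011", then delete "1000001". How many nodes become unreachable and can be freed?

A node on "1000001"'s path can go only if nothing else ends at it or branches off below it.
The suffix "1" (1 node) is used only by "1000001"; the node for "100000" still has the child "0", so pruning stops there.
Nodes removed: 1

1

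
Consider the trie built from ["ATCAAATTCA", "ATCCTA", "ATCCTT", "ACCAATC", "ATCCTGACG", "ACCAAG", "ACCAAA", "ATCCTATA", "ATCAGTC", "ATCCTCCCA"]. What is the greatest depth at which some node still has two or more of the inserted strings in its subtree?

6

The deepest shared node is where two words last agree before diverging.
e.g. "ATCCTA" and "ATCCTATA" share the prefix "ATCCTA" of length 6; no pair shares a longer one.
Longest shared-prefix length: 6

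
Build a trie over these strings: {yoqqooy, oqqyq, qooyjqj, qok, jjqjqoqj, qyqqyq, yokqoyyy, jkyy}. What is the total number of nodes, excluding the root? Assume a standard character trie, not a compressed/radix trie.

42

For each word, the new-node count is its length minus the longest prefix already in the trie:
  "yoqqooy" → 7 new (y, o, q, q, o, o, y)
  "oqqyq" → 5 new (o, q, q, y, q)
  "qooyjqj" → 7 new (q, o, o, y, j, q, j)
  "qok" → prefix "qo" already present; 1 new (k)
  "jjqjqoqj" → 8 new (j, j, q, j, q, o, q, j)
  "qyqqyq" → prefix "q" already present; 5 new (y, q, q, y, q)
  "yokqoyyy" → prefix "yo" already present; 6 new (k, q, o, y, y, y)
  "jkyy" → prefix "j" already present; 3 new (k, y, y)
Total nodes = 7 + 5 + 7 + 1 + 8 + 5 + 6 + 3 = 42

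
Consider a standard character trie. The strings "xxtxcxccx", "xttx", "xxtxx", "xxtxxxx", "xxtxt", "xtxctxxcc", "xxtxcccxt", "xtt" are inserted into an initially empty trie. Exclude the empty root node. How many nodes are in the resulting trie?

For each word, the new-node count is its length minus the longest prefix already in the trie:
  "xxtxcxccx" → 9 new (x, x, t, x, c, x, c, c, x)
  "xttx" → prefix "x" already present; 3 new (t, t, x)
  "xxtxx" → prefix "xxtx" already present; 1 new (x)
  "xxtxxxx" → prefix "xxtxx" already present; 2 new (x, x)
  "xxtxt" → prefix "xxtx" already present; 1 new (t)
  "xtxctxxcc" → prefix "xt" already present; 7 new (x, c, t, x, x, c, c)
  "xxtxcccxt" → prefix "xxtxc" already present; 4 new (c, c, x, t)
  "xtt" → prefix "xtt" already present; 0 new (none)
Total nodes = 9 + 3 + 1 + 2 + 1 + 7 + 4 + 0 = 27

27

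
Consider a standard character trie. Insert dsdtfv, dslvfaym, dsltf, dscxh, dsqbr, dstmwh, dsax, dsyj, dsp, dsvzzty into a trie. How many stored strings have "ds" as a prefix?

Walk to "ds"; the words in its subtree are exactly those with that prefix.
Words under "ds": dsax, dscxh, dsdtfv, dsltf, dslvfaym, dsp, dsqbr, dstmwh, dsvzzty, dsyj
Count: 10

10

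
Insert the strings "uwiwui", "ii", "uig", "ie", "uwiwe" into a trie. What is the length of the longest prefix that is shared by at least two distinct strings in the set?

The deepest shared node is where two words last agree before diverging.
e.g. "uwiwe" and "uwiwui" share the prefix "uwiw" of length 4; no pair shares a longer one.
Longest shared-prefix length: 4

4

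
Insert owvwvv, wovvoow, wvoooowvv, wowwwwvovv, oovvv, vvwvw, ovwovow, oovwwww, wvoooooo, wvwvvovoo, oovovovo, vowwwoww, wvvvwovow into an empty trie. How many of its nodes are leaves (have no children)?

13

A leaf is a node with no children — equivalently, the end of a word that is not a proper prefix of any other stored word.
Those words: "oovovovo", "oovvv", "oovwwww", "ovwovow", "owvwvv", "vowwwoww", "vvwvw", "wovvoow", "wowwwwvovv", "wvoooooo", "wvoooowvv", "wvvvwovow", "wvwvvovoo"
Leaf count: 13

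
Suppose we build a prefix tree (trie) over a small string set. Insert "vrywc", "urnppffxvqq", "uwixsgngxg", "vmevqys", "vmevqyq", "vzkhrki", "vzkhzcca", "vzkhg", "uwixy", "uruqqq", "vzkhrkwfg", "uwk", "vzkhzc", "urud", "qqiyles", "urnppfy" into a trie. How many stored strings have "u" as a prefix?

Filter for entries beginning with "u":
Words under "u": urnppffxvqq, urnppfy, urud, uruqqq, uwixsgngxg, uwixy, uwk
Count: 7

7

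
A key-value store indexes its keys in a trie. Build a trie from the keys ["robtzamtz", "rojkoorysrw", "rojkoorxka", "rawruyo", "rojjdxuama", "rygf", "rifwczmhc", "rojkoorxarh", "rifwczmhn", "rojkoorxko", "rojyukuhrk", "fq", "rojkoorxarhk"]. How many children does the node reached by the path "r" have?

The children of the "r" node are the distinct next characters among strings starting with "r".
Characters that immediately follow "r" among the stored strings: {a, i, o, y}.
That node has 4 child edges.

4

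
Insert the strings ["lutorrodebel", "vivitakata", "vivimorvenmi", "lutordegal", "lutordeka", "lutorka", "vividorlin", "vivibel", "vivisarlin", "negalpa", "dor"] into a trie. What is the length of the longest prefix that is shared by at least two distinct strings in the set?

7

Equivalently: take the maximum, over all pairs, of their longest common prefix length.
e.g. "lutordegal" and "lutordeka" share the prefix "lutorde" of length 7; no pair shares a longer one.
Longest shared-prefix length: 7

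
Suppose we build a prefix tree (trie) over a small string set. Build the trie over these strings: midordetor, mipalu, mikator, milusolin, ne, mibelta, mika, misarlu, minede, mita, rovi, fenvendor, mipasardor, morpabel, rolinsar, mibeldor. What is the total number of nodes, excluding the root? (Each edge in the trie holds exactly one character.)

For each word, the new-node count is its length minus the longest prefix already in the trie:
  "midordetor" → 10 new (m, i, d, o, r, d, e, t, o, r)
  "mipalu" → prefix "mi" already present; 4 new (p, a, l, u)
  "mikator" → prefix "mi" already present; 5 new (k, a, t, o, r)
  "milusolin" → prefix "mi" already present; 7 new (l, u, s, o, l, i, n)
  "ne" → 2 new (n, e)
  "mibelta" → prefix "mi" already present; 5 new (b, e, l, t, a)
  "mika" → prefix "mika" already present; 0 new (none)
  "misarlu" → prefix "mi" already present; 5 new (s, a, r, l, u)
  "minede" → prefix "mi" already present; 4 new (n, e, d, e)
  "mita" → prefix "mi" already present; 2 new (t, a)
  "rovi" → 4 new (r, o, v, i)
  "fenvendor" → 9 new (f, e, n, v, e, n, d, o, r)
  "mipasardor" → prefix "mipa" already present; 6 new (s, a, r, d, o, r)
  "morpabel" → prefix "m" already present; 7 new (o, r, p, a, b, e, l)
  "rolinsar" → prefix "ro" already present; 6 new (l, i, n, s, a, r)
  "mibeldor" → prefix "mibel" already present; 3 new (d, o, r)
Total nodes = 10 + 4 + 5 + 7 + 2 + 5 + 0 + 5 + 4 + 2 + 4 + 9 + 6 + 7 + 6 + 3 = 79

79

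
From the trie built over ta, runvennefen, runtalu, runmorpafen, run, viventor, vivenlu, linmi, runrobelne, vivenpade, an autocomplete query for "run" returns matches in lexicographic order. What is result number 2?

runmorpafen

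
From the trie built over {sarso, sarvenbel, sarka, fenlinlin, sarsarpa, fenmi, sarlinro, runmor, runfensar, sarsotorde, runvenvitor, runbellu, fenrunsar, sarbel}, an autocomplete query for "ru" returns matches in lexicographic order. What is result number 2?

runfensar

Filter for "ru…" and sort: "runbellu", "runfensar", "runmor", "runvenvitor"
Position 2: runfensar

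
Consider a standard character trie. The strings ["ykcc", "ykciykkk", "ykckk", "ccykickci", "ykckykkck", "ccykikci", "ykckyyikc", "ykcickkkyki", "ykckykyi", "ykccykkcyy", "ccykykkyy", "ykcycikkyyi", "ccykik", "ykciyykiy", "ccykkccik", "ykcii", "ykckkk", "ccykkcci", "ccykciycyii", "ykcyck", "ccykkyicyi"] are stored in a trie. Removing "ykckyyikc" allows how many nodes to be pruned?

4

Walk "ykckyyikc" from the leaf back toward the root, removing each node that no remaining word uses.
The suffix "yikc" (4 nodes) is used only by "ykckyyikc"; the node for "ykcky" still has the child "k", so pruning stops there.
Nodes removed: 4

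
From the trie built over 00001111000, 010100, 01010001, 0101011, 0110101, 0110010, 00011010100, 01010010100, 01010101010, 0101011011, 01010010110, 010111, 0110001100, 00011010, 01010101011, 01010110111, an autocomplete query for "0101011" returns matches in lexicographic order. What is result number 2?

0101011011

Filter for "0101011…" and sort: "0101011", "0101011011", "01010110111"
The 2nd is 0101011011.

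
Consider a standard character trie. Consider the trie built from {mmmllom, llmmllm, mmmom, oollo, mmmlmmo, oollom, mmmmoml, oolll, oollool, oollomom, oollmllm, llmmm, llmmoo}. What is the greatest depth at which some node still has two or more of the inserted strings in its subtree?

6

Look for the deepest trie node that still has at least two words in its subtree.
e.g. "oollom" and "oollomom" share the prefix "oollom" of length 6; no pair shares a longer one.
Longest shared-prefix length: 6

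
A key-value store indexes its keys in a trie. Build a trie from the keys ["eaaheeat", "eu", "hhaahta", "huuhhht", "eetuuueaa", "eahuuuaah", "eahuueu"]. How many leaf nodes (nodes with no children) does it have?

A leaf is a node with no children — equivalently, the end of a word that is not a proper prefix of any other stored word.
Those words: "eaaheeat", "eahuueu", "eahuuuaah", "eetuuueaa", "eu", "hhaahta", "huuhhht"
Leaf count: 7

7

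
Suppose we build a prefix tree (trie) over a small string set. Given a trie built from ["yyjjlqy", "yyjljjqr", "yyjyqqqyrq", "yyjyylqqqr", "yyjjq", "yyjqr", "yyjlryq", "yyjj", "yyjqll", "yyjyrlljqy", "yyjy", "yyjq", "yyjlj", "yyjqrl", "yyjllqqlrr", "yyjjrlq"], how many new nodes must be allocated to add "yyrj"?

2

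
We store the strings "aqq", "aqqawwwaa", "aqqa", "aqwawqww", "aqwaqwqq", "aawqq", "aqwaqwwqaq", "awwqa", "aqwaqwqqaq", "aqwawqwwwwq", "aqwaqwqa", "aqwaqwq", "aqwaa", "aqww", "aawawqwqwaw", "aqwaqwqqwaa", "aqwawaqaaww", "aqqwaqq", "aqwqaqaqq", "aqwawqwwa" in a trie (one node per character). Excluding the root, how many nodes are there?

For each word, the new-node count is its length minus the longest prefix already in the trie:
  "aqq" → 3 new (a, q, q)
  "aqqawwwaa" → prefix "aqq" already present; 6 new (a, w, w, w, a, a)
  "aqqa" → prefix "aqqa" already present; 0 new (none)
  "aqwawqww" → prefix "aq" already present; 6 new (w, a, w, q, w, w)
  "aqwaqwqq" → prefix "aqwa" already present; 4 new (q, w, q, q)
  "aawqq" → prefix "a" already present; 4 new (a, w, q, q)
  "aqwaqwwqaq" → prefix "aqwaqw" already present; 4 new (w, q, a, q)
  "awwqa" → prefix "a" already present; 4 new (w, w, q, a)
  "aqwaqwqqaq" → prefix "aqwaqwqq" already present; 2 new (a, q)
  "aqwawqwwwwq" → prefix "aqwawqww" already present; 3 new (w, w, q)
  "aqwaqwqa" → prefix "aqwaqwq" already present; 1 new (a)
  "aqwaqwq" → prefix "aqwaqwq" already present; 0 new (none)
  "aqwaa" → prefix "aqwa" already present; 1 new (a)
  "aqww" → prefix "aqw" already present; 1 new (w)
  "aawawqwqwaw" → prefix "aaw" already present; 8 new (a, w, q, w, q, w, a, w)
  "aqwaqwqqwaa" → prefix "aqwaqwqq" already present; 3 new (w, a, a)
  "aqwawaqaaww" → prefix "aqwaw" already present; 6 new (a, q, a, a, w, w)
  "aqqwaqq" → prefix "aqq" already present; 4 new (w, a, q, q)
  "aqwqaqaqq" → prefix "aqw" already present; 6 new (q, a, q, a, q, q)
  "aqwawqwwa" → prefix "aqwawqww" already present; 1 new (a)
Total nodes = 3 + 6 + 0 + 6 + 4 + 4 + 4 + 4 + 2 + 3 + 1 + 0 + 1 + 1 + 8 + 3 + 6 + 4 + 6 + 1 = 67

67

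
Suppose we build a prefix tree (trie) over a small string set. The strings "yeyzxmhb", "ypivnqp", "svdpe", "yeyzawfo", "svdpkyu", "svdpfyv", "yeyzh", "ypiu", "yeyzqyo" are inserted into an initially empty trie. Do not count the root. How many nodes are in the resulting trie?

34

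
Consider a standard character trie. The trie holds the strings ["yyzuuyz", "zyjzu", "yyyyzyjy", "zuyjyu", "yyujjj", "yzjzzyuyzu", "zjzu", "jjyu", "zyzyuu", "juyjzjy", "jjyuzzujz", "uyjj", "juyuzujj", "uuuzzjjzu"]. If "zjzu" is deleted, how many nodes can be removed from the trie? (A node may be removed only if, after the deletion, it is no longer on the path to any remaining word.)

A node on "zjzu"'s path can go only if nothing else ends at it or branches off below it.
The suffix "jzu" (3 nodes) is used only by "zjzu"; the node for "z" still has the child "y", so pruning stops there.
Nodes removed: 3

3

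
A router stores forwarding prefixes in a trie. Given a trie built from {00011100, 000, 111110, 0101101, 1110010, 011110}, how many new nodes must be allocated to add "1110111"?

3

The longest prefix of "1110111" already in the trie is "1110" (length 4).
So 7 − 4 = 3 new nodes.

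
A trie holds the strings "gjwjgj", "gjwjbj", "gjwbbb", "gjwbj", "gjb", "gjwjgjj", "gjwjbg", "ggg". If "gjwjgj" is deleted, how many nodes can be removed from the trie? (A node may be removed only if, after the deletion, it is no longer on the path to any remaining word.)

A node on "gjwjgj"'s path can go only if nothing else ends at it or branches off below it.
Every node on "gjwjgj" is still needed (e.g. by "gjwjgjj"), so nothing is freed.
Nodes removed: 0

0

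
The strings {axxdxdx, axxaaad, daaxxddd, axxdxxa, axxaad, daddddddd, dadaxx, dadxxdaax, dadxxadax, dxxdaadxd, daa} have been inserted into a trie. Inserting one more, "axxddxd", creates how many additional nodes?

3

Walking "axxddxd" from the root, the first 4 characters ("axxd") follow existing edges; "d" is the first miss.
So 7 − 4 = 3 new nodes.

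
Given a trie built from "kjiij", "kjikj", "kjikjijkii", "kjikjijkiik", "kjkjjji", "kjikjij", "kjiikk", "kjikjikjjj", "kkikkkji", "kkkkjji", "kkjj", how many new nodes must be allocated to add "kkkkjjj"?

The longest prefix of "kkkkjjj" already in the trie is "kkkkjj" (length 6).
New nodes needed: |"kkkkjjj"| − 6 = 7 − 6 = 1.

1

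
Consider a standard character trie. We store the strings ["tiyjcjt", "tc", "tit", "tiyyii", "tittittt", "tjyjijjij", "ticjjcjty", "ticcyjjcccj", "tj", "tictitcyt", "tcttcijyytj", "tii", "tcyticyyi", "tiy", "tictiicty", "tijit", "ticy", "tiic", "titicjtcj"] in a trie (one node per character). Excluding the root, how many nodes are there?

Trace insertions, counting only characters that open a new branch:
  "tiyjcjt" → 7 new (t, i, y, j, c, j, t)
  "tc" → prefix "t" already present; 1 new (c)
  "tit" → prefix "ti" already present; 1 new (t)
  "tiyyii" → prefix "tiy" already present; 3 new (y, i, i)
  "tittittt" → prefix "tit" already present; 5 new (t, i, t, t, t)
  "tjyjijjij" → prefix "t" already present; 8 new (j, y, j, i, j, j, i, j)
  "ticjjcjty" → prefix "ti" already present; 7 new (c, j, j, c, j, t, y)
  "ticcyjjcccj" → prefix "tic" already present; 8 new (c, y, j, j, c, c, c, j)
  "tj" → prefix "tj" already present; 0 new (none)
  "tictitcyt" → prefix "tic" already present; 6 new (t, i, t, c, y, t)
  "tcttcijyytj" → prefix "tc" already present; 9 new (t, t, c, i, j, y, y, t, j)
  "tii" → prefix "ti" already present; 1 new (i)
  "tcyticyyi" → prefix "tc" already present; 7 new (y, t, i, c, y, y, i)
  "tiy" → prefix "tiy" already present; 0 new (none)
  "tictiicty" → prefix "ticti" already present; 4 new (i, c, t, y)
  "tijit" → prefix "ti" already present; 3 new (j, i, t)
  "ticy" → prefix "tic" already present; 1 new (y)
  "tiic" → prefix "tii" already present; 1 new (c)
  "titicjtcj" → prefix "tit" already present; 6 new (i, c, j, t, c, j)
Total nodes = 7 + 1 + 1 + 3 + 5 + 8 + 7 + 8 + 0 + 6 + 9 + 1 + 7 + 0 + 4 + 3 + 1 + 1 + 6 = 78

78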